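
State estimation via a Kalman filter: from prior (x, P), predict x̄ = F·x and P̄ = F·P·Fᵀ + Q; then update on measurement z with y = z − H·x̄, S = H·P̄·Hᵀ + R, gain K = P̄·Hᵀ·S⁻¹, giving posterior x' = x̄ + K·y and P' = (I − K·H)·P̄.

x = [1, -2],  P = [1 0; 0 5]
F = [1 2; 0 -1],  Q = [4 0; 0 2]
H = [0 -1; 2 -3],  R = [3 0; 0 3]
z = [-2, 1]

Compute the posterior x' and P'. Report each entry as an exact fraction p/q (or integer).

x' = [511/393, 253/393]
P' = [275/131 140/131; 140/131 107/131]

x̄ = F·x = [-3, 2]
P̄ = F·P·Fᵀ + Q = [25 -10; -10 7]
y = z − H·x̄ = [0, 13]
S = H·P̄·Hᵀ + R = [10 41; 41 286]
K = P̄·Hᵀ·S⁻¹ = [-140/393 130/393; -107/393 -41/393]
x' = x̄ + K·y = [511/393, 253/393]
P' = (I − K·H)·P̄ = [275/131 140/131; 140/131 107/131]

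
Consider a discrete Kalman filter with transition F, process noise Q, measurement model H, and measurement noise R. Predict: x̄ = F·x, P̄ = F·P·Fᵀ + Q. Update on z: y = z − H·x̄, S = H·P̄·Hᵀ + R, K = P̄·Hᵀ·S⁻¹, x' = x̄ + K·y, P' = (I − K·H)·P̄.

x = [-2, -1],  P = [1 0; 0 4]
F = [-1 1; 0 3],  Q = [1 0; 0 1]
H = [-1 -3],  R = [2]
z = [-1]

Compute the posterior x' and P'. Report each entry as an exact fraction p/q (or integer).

x' = [113/59, -132/413]
P' = [102/59 -30/59; -30/59 152/413]

x̄ = F·x = [1, -3]
P̄ = F·P·Fᵀ + Q = [6 12; 12 37]
y = z − H·x̄ = [-9]
S = H·P̄·Hᵀ + R = [413]
K = P̄·Hᵀ·S⁻¹ = [-6/59; -123/413]
x' = x̄ + K·y = [113/59, -132/413]
P' = (I − K·H)·P̄ = [102/59 -30/59; -30/59 152/413]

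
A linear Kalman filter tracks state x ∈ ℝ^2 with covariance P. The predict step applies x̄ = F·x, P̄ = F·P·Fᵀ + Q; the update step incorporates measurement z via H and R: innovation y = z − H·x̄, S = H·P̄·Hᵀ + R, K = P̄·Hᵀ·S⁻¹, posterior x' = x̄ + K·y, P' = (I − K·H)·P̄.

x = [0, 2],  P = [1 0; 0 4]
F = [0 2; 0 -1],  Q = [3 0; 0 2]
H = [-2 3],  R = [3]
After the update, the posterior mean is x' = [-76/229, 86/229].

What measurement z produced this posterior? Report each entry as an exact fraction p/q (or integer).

x̄ = F·x = [4, -2]
P̄ = F·P·Fᵀ + Q = [19 -8; -8 6]
S = H·P̄·Hᵀ + R = [229]
K = P̄·Hᵀ·S⁻¹ = [-62/229; 34/229]
x' − x̄ = [-992/229, 544/229] = K·y
y = (KᵀK)⁻¹·Kᵀ·(x' − x̄) = [16]
z = y + H·x̄ = [16] + [-14] = [2]

z = [2]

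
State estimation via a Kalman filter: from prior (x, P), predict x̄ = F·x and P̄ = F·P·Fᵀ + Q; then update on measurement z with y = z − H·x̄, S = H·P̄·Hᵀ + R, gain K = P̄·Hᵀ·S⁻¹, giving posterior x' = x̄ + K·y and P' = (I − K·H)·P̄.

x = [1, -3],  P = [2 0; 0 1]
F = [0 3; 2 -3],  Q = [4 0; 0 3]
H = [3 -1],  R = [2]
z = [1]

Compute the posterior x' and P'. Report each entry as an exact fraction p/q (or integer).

x' = [135/193, 290/193]
P' = [205/193 519/193; 519/193 1651/193]

x̄ = F·x = [-9, 11]
P̄ = F·P·Fᵀ + Q = [13 -9; -9 20]
y = z − H·x̄ = [39]
S = H·P̄·Hᵀ + R = [193]
K = P̄·Hᵀ·S⁻¹ = [48/193; -47/193]
x' = x̄ + K·y = [135/193, 290/193]
P' = (I − K·H)·P̄ = [205/193 519/193; 519/193 1651/193]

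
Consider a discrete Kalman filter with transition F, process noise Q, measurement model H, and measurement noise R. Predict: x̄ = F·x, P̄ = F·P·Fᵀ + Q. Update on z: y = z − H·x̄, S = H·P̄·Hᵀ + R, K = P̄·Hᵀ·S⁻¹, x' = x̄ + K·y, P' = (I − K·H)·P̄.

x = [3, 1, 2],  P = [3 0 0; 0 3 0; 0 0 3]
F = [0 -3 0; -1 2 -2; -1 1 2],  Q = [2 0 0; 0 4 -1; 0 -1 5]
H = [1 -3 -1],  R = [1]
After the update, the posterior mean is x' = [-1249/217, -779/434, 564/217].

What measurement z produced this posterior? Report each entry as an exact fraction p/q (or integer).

x̄ = F·x = [-3, -5, 2]
P̄ = F·P·Fᵀ + Q = [29 -18 -9; -18 31 -4; -9 -4 23]
S = H·P̄·Hᵀ + R = [434]
K = P̄·Hᵀ·S⁻¹ = [46/217; -107/434; -10/217]
x' − x̄ = [-598/217, 1391/434, 130/217] = K·y
y = (KᵀK)⁻¹·Kᵀ·(x' − x̄) = [-13]
z = y + H·x̄ = [-13] + [10] = [-3]

z = [-3]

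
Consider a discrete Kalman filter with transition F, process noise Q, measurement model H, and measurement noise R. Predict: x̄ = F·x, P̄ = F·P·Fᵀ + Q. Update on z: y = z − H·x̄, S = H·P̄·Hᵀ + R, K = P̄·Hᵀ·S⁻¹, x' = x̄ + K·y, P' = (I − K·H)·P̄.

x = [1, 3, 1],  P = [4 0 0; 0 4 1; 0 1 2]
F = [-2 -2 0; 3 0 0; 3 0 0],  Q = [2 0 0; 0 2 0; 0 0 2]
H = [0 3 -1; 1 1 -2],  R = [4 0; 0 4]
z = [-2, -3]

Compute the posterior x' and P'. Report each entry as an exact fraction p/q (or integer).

x' = [-11312/2519, -2603/2519, -2947/2519]
P' = [21446/2519 3414/2519 10198/2519; 3414/2519 2482/2519 3530/2519; 10198/2519 3530/2519 8390/2519]

x̄ = F·x = [-8, 3, 3]
P̄ = F·P·Fᵀ + Q = [34 -24 -24; -24 38 36; -24 36 38]
y = z − H·x̄ = [-8, 8]
S = H·P̄·Hᵀ + R = [168 -110; -110 132]
K = P̄·Hᵀ·S⁻¹ = [1/229 1116/2519; 89/229 -291/2519; 50/229 -763/2519]
x' = x̄ + K·y = [-11312/2519, -2603/2519, -2947/2519]
P' = (I − K·H)·P̄ = [21446/2519 3414/2519 10198/2519; 3414/2519 2482/2519 3530/2519; 10198/2519 3530/2519 8390/2519]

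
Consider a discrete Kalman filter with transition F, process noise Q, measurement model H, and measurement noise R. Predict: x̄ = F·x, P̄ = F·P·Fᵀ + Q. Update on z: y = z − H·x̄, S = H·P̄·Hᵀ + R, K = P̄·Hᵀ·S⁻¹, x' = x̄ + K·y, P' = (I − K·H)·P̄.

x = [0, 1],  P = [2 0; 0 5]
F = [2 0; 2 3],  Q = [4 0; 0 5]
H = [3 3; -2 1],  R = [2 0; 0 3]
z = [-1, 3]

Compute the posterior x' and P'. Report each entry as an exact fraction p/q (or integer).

x̄ = F·x = [0, 3]
P̄ = F·P·Fᵀ + Q = [12 8; 8 58]
y = z − H·x̄ = [-10, 0]
S = H·P̄·Hᵀ + R = [776 78; 78 77]
K = P̄·Hᵀ·S⁻¹ = [1467/13417 -4274/13417; 5985/26834 4287/13417]
x' = x̄ + K·y = [-14670/13417, 10326/13417]
P' = (I − K·H)·P̄ = [4600/13417 -3622/13417; -3622/13417 5617/13417]

x' = [-14670/13417, 10326/13417]
P' = [4600/13417 -3622/13417; -3622/13417 5617/13417]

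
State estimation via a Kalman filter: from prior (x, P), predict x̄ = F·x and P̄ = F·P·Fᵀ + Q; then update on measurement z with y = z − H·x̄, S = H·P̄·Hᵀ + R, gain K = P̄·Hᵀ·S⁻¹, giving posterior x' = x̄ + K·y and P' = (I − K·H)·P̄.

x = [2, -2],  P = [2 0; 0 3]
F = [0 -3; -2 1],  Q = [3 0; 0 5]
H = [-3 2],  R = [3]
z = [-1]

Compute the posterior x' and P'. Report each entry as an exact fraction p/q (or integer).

x' = [-462/445, -959/445]
P' = [1686/445 2367/445; 2367/445 3639/445]

x̄ = F·x = [6, -6]
P̄ = F·P·Fᵀ + Q = [30 -9; -9 16]
y = z − H·x̄ = [29]
S = H·P̄·Hᵀ + R = [445]
K = P̄·Hᵀ·S⁻¹ = [-108/445; 59/445]
x' = x̄ + K·y = [-462/445, -959/445]
P' = (I − K·H)·P̄ = [1686/445 2367/445; 2367/445 3639/445]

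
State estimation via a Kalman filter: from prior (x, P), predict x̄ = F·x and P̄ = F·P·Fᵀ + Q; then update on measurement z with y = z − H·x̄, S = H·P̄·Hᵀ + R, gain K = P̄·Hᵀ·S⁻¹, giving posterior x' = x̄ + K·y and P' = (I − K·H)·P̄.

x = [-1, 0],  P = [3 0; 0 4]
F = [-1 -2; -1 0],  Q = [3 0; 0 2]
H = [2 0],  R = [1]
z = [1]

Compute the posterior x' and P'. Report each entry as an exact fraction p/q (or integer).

x' = [45/89, 83/89]
P' = [22/89 3/89; 3/89 409/89]

x̄ = F·x = [1, 1]
P̄ = F·P·Fᵀ + Q = [22 3; 3 5]
y = z − H·x̄ = [-1]
S = H·P̄·Hᵀ + R = [89]
K = P̄·Hᵀ·S⁻¹ = [44/89; 6/89]
x' = x̄ + K·y = [45/89, 83/89]
P' = (I − K·H)·P̄ = [22/89 3/89; 3/89 409/89]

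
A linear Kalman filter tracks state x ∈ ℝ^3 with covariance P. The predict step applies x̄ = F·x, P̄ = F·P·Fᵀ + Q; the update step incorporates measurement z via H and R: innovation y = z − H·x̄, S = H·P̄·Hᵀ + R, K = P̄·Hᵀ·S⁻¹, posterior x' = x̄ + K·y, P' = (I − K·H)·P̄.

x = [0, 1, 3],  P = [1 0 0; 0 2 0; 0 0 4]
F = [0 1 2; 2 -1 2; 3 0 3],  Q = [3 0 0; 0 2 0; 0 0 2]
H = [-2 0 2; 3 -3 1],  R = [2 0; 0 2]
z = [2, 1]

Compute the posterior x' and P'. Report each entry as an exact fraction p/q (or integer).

x̄ = F·x = [7, 5, 9]
P̄ = F·P·Fᵀ + Q = [21 14 24; 14 24 30; 24 30 47]
y = z − H·x̄ = [-2, -14]
S = H·P̄·Hᵀ + R = [82 -32; -32 166]
K = P̄·Hᵀ·S⁻¹ = [203/1049 647/2098; 1328/3147 256/3147; 2141/3147 1925/6294]
x' = x̄ + K·y = [2408/1049, 3165/1049, 3522/1049]
P' = (I − K·H)·P̄ = [12507/2098 8190/1049 12913/2098; 8190/1049 33032/3147 25898/3147; 12913/2098 25898/3147 43021/6294]

x' = [2408/1049, 3165/1049, 3522/1049]
P' = [12507/2098 8190/1049 12913/2098; 8190/1049 33032/3147 25898/3147; 12913/2098 25898/3147 43021/6294]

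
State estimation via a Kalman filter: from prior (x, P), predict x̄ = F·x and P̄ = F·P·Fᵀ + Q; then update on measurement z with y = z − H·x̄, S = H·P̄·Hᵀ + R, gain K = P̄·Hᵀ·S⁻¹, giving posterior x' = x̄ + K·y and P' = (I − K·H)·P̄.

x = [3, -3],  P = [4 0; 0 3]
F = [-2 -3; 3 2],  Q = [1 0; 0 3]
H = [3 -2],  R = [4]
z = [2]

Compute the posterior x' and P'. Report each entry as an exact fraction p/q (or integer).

x̄ = F·x = [3, 3]
P̄ = F·P·Fᵀ + Q = [44 -42; -42 51]
y = z − H·x̄ = [-1]
S = H·P̄·Hᵀ + R = [1108]
K = P̄·Hᵀ·S⁻¹ = [54/277; -57/277]
x' = x̄ + K·y = [777/277, 888/277]
P' = (I − K·H)·P̄ = [524/277 678/277; 678/277 1131/277]

x' = [777/277, 888/277]
P' = [524/277 678/277; 678/277 1131/277]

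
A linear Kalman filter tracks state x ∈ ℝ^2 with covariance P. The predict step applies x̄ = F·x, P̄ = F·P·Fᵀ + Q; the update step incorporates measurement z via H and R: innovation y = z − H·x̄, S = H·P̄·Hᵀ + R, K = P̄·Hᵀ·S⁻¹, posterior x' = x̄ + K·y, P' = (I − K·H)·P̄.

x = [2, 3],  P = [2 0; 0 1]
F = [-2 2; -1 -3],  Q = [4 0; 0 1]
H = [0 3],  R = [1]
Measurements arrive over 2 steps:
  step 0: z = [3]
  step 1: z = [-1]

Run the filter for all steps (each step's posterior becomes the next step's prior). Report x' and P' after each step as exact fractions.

step 0: x' = [2/109, 97/109], P' = [1708/109 -2/109; -2/109 12/109]
step 1: x' = [50450/8663, -3016/8663], P' = [123276/8663 1668/8663; 1668/8663 1913/17326]

step 0: x̄ = F·x = [2, -11]
step 0: P̄ = F·P·Fᵀ + Q = [16 -2; -2 12]
step 0: y = z − H·x̄ = [36]
step 0: S = H·P̄·Hᵀ + R = [109]
step 0: K = P̄·Hᵀ·S⁻¹ = [-6/109; 36/109]
step 0: x' = x̄ + K·y = [2/109, 97/109]
step 0: P' = (I − K·H)·P̄ = [1708/109 -2/109; -2/109 12/109]
step 1: x̄ = F·x = [190/109, -293/109]
step 1: P̄ = F·P·Fᵀ + Q = [7332/109 3336/109; 3336/109 1913/109]
step 1: y = z − H·x̄ = [770/109]
step 1: S = H·P̄·Hᵀ + R = [17326/109]
step 1: K = P̄·Hᵀ·S⁻¹ = [5004/8663; 5739/17326]
step 1: x' = x̄ + K·y = [50450/8663, -3016/8663]
step 1: P' = (I − K·H)·P̄ = [123276/8663 1668/8663; 1668/8663 1913/17326]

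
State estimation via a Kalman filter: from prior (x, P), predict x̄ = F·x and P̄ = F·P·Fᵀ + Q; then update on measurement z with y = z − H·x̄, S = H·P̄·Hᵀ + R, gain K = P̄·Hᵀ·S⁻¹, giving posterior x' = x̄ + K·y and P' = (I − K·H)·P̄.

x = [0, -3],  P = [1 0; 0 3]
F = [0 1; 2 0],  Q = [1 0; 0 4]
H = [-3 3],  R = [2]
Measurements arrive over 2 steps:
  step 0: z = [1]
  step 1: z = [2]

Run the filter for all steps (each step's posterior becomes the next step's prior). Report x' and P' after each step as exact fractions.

step 0: x' = [-117/55, -96/55], P' = [148/55 144/55; 144/55 152/55]
step 1: x' = [-4836/4097, -2454/4097], P' = [14346/4097 14508/4097; 14508/4097 15556/4097]

step 0: x̄ = F·x = [-3, 0]
step 0: P̄ = F·P·Fᵀ + Q = [4 0; 0 8]
step 0: y = z − H·x̄ = [-8]
step 0: S = H·P̄·Hᵀ + R = [110]
step 0: K = P̄·Hᵀ·S⁻¹ = [-6/55; 12/55]
step 0: x' = x̄ + K·y = [-117/55, -96/55]
step 0: P' = (I − K·H)·P̄ = [148/55 144/55; 144/55 152/55]
step 1: x̄ = F·x = [-96/55, -234/55]
step 1: P̄ = F·P·Fᵀ + Q = [207/55 288/55; 288/55 812/55]
step 1: y = z − H·x̄ = [524/55]
step 1: S = H·P̄·Hᵀ + R = [4097/55]
step 1: K = P̄·Hᵀ·S⁻¹ = [243/4097; 1572/4097]
step 1: x' = x̄ + K·y = [-4836/4097, -2454/4097]
step 1: P' = (I − K·H)·P̄ = [14346/4097 14508/4097; 14508/4097 15556/4097]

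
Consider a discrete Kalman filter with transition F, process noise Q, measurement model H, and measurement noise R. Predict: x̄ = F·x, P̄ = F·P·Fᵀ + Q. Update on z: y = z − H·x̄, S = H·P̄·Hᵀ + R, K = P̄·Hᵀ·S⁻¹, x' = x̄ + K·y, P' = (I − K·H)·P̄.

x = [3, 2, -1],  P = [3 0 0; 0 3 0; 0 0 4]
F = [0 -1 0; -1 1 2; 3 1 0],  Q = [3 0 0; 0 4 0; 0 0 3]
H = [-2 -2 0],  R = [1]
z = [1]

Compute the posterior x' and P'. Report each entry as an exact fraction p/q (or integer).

x̄ = F·x = [-2, -3, 11]
P̄ = F·P·Fᵀ + Q = [6 -3 -3; -3 26 -6; -3 -6 33]
y = z − H·x̄ = [-9]
S = H·P̄·Hᵀ + R = [105]
K = P̄·Hᵀ·S⁻¹ = [-2/35; -46/105; 6/35]
x' = x̄ + K·y = [-52/35, 33/35, 331/35]
P' = (I − K·H)·P̄ = [198/35 -197/35 -69/35; -197/35 614/105 66/35; -69/35 66/35 1047/35]

x' = [-52/35, 33/35, 331/35]
P' = [198/35 -197/35 -69/35; -197/35 614/105 66/35; -69/35 66/35 1047/35]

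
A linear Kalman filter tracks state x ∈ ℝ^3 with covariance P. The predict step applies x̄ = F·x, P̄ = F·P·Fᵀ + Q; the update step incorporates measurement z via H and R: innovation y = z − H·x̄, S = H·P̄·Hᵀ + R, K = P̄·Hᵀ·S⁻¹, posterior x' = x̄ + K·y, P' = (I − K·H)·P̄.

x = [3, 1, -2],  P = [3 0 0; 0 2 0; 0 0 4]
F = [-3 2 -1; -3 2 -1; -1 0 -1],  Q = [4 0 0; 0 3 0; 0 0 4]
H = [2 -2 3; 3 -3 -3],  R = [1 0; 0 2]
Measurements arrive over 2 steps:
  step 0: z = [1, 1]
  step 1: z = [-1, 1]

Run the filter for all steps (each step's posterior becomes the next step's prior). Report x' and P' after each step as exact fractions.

step 0: x̄ = F·x = [-5, -5, -1]
step 0: P̄ = F·P·Fᵀ + Q = [43 39 13; 39 42 13; 13 13 11]
step 0: y = z − H·x̄ = [4, -2]
step 0: S = H·P̄·Hᵀ + R = [128 -57; -57 164]
step 0: K = P̄·Hᵀ·S⁻¹ = [6169/17743 -777/17743; 2676/17743 -4263/17743; 321/1613 -213/1613]
step 0: x' = x̄ + K·y = [-62485/17743, -69485/17743, 97/1613]
step 0: P' = (I − K·H)·P̄ = [452027/17743 451104/17743 131/1613; 451104/17743 452274/17743 152/1613; 131/1613 152/1613 121/1613]
step 1: x̄ = F·x = [47418/17743, 47418/17743, 61418/17743]
step 1: P̄ = F·P·Fᵀ + Q = [538352/17743 467380/17743 457624/17743; 467380/17743 520609/17743 457624/17743; 457624/17743 457624/17743 527212/17743]
step 1: y = z − H·x̄ = [-201997/17743, 201997/17743]
step 1: S = H·P̄·Hᵀ + R = [5259455/17743 -3999702/17743; -3999702/17743 5898203/17743]
step 1: K = P̄·Hᵀ·S⁻¹ = [242079352/846740527 -2362836/846740527; 75510768/846740527 -168807219/846740527; 169235052/846740527 -112296156/846740527]
step 1: x' = x̄ + K·y = [-519971050/846740527, -518557071/846740527, -274099630/846740527]
step 1: P' = (I − K·H)·P̄ = [4869412992/846740527 4821942256/846740527 49045960/846740527; 4821942256/846740527 4874362990/846740527 60117412/846740527; 49045960/846740527 60117412/846740527 63792652/846740527]

step 0: x' = [-62485/17743, -69485/17743, 97/1613], P' = [452027/17743 451104/17743 131/1613; 451104/17743 452274/17743 152/1613; 131/1613 152/1613 121/1613]
step 1: x' = [-519971050/846740527, -518557071/846740527, -274099630/846740527], P' = [4869412992/846740527 4821942256/846740527 49045960/846740527; 4821942256/846740527 4874362990/846740527 60117412/846740527; 49045960/846740527 60117412/846740527 63792652/846740527]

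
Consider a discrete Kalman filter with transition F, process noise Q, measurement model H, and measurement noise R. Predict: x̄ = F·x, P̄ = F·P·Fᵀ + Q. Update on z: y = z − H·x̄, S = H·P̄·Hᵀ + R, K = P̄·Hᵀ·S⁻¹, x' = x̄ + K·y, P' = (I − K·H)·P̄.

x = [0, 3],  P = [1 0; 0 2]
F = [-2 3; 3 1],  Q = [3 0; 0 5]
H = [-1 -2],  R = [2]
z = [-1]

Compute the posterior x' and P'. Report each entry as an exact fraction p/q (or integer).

x̄ = F·x = [9, 3]
P̄ = F·P·Fᵀ + Q = [25 0; 0 16]
y = z − H·x̄ = [14]
S = H·P̄·Hᵀ + R = [91]
K = P̄·Hᵀ·S⁻¹ = [-25/91; -32/91]
x' = x̄ + K·y = [67/13, -25/13]
P' = (I − K·H)·P̄ = [1650/91 -800/91; -800/91 432/91]

x' = [67/13, -25/13]
P' = [1650/91 -800/91; -800/91 432/91]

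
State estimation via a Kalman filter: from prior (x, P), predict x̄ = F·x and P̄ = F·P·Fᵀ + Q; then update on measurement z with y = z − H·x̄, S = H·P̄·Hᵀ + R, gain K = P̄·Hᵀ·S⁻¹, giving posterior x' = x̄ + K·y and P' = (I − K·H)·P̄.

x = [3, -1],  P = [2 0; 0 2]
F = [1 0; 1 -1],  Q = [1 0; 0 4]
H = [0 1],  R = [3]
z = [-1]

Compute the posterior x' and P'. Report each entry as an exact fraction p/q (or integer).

x̄ = F·x = [3, 4]
P̄ = F·P·Fᵀ + Q = [3 2; 2 8]
y = z − H·x̄ = [-5]
S = H·P̄·Hᵀ + R = [11]
K = P̄·Hᵀ·S⁻¹ = [2/11; 8/11]
x' = x̄ + K·y = [23/11, 4/11]
P' = (I − K·H)·P̄ = [29/11 6/11; 6/11 24/11]

x' = [23/11, 4/11]
P' = [29/11 6/11; 6/11 24/11]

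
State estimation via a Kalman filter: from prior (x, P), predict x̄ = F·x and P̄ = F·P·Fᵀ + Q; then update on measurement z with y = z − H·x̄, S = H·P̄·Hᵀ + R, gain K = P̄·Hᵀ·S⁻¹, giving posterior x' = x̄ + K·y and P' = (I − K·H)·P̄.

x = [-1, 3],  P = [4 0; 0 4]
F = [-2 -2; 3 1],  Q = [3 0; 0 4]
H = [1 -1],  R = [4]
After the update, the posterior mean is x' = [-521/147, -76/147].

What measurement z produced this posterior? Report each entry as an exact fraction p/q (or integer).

z = [-3]

x̄ = F·x = [-4, 0]
P̄ = F·P·Fᵀ + Q = [35 -32; -32 44]
S = H·P̄·Hᵀ + R = [147]
K = P̄·Hᵀ·S⁻¹ = [67/147; -76/147]
x' − x̄ = [67/147, -76/147] = K·y
y = (KᵀK)⁻¹·Kᵀ·(x' − x̄) = [1]
z = y + H·x̄ = [1] + [-4] = [-3]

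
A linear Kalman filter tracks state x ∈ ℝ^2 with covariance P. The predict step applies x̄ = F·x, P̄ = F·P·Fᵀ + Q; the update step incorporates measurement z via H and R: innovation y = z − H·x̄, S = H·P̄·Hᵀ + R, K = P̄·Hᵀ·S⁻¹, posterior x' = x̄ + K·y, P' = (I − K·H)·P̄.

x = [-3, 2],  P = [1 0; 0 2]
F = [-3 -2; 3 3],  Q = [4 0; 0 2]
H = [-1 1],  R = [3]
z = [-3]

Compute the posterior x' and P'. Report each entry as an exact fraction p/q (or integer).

x̄ = F·x = [5, -3]
P̄ = F·P·Fᵀ + Q = [21 -21; -21 29]
y = z − H·x̄ = [5]
S = H·P̄·Hᵀ + R = [95]
K = P̄·Hᵀ·S⁻¹ = [-42/95; 10/19]
x' = x̄ + K·y = [53/19, -7/19]
P' = (I − K·H)·P̄ = [231/95 21/19; 21/19 51/19]

x' = [53/19, -7/19]
P' = [231/95 21/19; 21/19 51/19]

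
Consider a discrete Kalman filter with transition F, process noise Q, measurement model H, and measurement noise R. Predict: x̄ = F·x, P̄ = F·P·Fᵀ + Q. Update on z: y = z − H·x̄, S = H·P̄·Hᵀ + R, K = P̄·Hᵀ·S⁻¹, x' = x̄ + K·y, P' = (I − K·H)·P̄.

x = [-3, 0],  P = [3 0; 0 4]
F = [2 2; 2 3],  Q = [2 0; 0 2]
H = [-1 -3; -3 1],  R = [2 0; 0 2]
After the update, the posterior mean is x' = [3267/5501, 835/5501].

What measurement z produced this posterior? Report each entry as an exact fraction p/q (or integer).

z = [-1, -2]

x̄ = F·x = [-6, -6]
P̄ = F·P·Fᵀ + Q = [30 36; 36 50]
S = H·P̄·Hᵀ + R = [698 228; 228 106]
K = P̄·Hᵀ·S⁻¹ = [-579/5501 -1557/5501; -1623/5501 481/5501]
x' − x̄ = [36273/5501, 33841/5501] = K·y
y = (KᵀK)⁻¹·Kᵀ·(x' − x̄) = [-25, -14]
z = y + H·x̄ = [-25, -14] + [24, 12] = [-1, -2]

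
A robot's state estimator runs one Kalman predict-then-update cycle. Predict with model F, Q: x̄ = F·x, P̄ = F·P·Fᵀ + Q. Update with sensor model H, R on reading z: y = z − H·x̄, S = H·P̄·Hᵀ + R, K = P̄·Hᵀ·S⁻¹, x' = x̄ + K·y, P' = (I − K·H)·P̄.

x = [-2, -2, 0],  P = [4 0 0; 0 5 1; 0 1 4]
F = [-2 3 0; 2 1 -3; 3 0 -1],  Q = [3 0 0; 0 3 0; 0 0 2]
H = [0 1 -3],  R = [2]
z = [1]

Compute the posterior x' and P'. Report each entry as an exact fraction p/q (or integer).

x' = [-1229/224, -783/224, -49/32]
P' = [9295/224 1381/224 59/32; 1381/224 9495/224 457/32; 59/32 457/32 161/32]

x̄ = F·x = [-2, -6, -6]
P̄ = F·P·Fᵀ + Q = [64 -10 -27; -10 54 35; -27 35 42]
y = z − H·x̄ = [-11]
S = H·P̄·Hᵀ + R = [224]
K = P̄·Hᵀ·S⁻¹ = [71/224; -51/224; -13/32]
x' = x̄ + K·y = [-1229/224, -783/224, -49/32]
P' = (I − K·H)·P̄ = [9295/224 1381/224 59/32; 1381/224 9495/224 457/32; 59/32 457/32 161/32]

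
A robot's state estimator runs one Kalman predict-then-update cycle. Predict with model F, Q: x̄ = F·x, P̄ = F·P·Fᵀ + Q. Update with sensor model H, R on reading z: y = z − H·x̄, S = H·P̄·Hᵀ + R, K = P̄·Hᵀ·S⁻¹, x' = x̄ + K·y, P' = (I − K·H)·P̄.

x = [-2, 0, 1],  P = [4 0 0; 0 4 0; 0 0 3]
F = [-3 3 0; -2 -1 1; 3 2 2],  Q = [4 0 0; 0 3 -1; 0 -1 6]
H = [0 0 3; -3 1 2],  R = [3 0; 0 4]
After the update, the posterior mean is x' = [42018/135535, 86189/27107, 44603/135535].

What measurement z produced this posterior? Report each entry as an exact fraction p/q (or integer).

x̄ = F·x = [6, 5, -4]
P̄ = F·P·Fᵀ + Q = [76 12 -12; 12 26 -27; -12 -27 70]
S = H·P̄·Hᵀ + R = [633 447; 447 958]
K = P̄·Hᵀ·S⁻¹ = [24264/135535 -45276/135535; -3266/27107 -287/27107; 44859/135535 149/135535]
x' − x̄ = [-771192/135535, -49346/27107, 586743/135535] = K·y
y = (KᵀK)⁻¹·Kᵀ·(x' − x̄) = [13, 24]
z = y + H·x̄ = [13, 24] + [-12, -21] = [1, 3]

z = [1, 3]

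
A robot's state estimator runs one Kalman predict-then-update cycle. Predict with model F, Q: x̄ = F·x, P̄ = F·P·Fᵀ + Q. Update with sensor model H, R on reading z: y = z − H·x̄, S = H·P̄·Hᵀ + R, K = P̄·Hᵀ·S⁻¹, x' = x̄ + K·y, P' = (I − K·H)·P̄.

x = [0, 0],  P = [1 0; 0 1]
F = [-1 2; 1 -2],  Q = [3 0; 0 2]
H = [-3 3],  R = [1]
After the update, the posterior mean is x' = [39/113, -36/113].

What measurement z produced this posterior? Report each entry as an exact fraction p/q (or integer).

z = [-2]

x̄ = F·x = [0, 0]
P̄ = F·P·Fᵀ + Q = [8 -5; -5 7]
S = H·P̄·Hᵀ + R = [226]
K = P̄·Hᵀ·S⁻¹ = [-39/226; 18/113]
x' − x̄ = [39/113, -36/113] = K·y
y = (KᵀK)⁻¹·Kᵀ·(x' − x̄) = [-2]
z = y + H·x̄ = [-2] + [0] = [-2]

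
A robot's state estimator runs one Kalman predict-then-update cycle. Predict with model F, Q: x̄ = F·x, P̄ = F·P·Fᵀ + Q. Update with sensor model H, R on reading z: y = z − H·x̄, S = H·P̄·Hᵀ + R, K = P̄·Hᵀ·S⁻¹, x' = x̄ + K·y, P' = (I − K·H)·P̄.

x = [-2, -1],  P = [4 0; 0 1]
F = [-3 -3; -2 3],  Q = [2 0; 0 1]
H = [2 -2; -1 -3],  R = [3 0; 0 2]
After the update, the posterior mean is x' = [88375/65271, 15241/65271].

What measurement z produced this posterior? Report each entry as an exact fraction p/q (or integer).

z = [2, -2]

x̄ = F·x = [9, 1]
P̄ = F·P·Fᵀ + Q = [47 15; 15 26]
S = H·P̄·Hᵀ + R = [175 2; 2 373]
K = P̄·Hᵀ·S⁻¹ = [24056/65271 -16228/65271; -8020/65271 -16231/65271]
x' − x̄ = [-499064/65271, -50030/65271] = K·y
y = (KᵀK)⁻¹·Kᵀ·(x' − x̄) = [-14, 10]
z = y + H·x̄ = [-14, 10] + [16, -12] = [2, -2]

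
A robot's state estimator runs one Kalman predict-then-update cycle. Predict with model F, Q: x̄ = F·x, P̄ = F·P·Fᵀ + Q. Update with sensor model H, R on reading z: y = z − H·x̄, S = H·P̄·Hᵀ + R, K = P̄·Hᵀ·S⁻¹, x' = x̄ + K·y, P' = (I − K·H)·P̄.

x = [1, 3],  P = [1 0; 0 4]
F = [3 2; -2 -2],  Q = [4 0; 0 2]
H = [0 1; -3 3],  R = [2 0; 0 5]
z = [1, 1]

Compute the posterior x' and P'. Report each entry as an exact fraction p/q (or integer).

x̄ = F·x = [9, -8]
P̄ = F·P·Fᵀ + Q = [29 -22; -22 22]
y = z − H·x̄ = [9, 52]
S = H·P̄·Hᵀ + R = [24 132; 132 860]
K = P̄·Hᵀ·S⁻¹ = [319/804 -16/67; 187/402 11/134]
x' = x̄ + K·y = [41/268, 61/134]
P' = (I − K·H)·P̄ = [479/402 319/402; 319/402 187/201]

x' = [41/268, 61/134]
P' = [479/402 319/402; 319/402 187/201]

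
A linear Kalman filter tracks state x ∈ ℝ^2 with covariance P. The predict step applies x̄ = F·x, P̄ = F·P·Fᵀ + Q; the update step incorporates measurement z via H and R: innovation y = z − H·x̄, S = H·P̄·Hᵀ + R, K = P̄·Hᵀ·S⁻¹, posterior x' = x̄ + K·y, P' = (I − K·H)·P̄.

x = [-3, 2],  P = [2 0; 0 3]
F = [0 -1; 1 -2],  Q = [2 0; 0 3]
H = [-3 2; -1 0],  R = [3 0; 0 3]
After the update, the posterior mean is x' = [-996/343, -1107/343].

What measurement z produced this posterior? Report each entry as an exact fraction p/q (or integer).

z = [3, 3]

x̄ = F·x = [-2, -7]
P̄ = F·P·Fᵀ + Q = [5 6; 6 17]
S = H·P̄·Hᵀ + R = [44 3; 3 8]
K = P̄·Hᵀ·S⁻¹ = [-9/343 -211/343; 146/343 -312/343]
x' − x̄ = [-310/343, 1294/343] = K·y
y = (KᵀK)⁻¹·Kᵀ·(x' − x̄) = [11, 1]
z = y + H·x̄ = [11, 1] + [-8, 2] = [3, 3]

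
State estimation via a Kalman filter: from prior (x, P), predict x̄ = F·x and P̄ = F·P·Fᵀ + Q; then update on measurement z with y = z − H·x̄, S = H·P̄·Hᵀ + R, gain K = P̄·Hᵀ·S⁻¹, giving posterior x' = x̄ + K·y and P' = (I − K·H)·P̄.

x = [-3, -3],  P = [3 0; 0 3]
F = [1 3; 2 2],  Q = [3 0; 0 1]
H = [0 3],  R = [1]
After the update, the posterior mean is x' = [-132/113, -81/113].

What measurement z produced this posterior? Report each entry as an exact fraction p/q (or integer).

x̄ = F·x = [-12, -12]
P̄ = F·P·Fᵀ + Q = [33 24; 24 25]
S = H·P̄·Hᵀ + R = [226]
K = P̄·Hᵀ·S⁻¹ = [36/113; 75/226]
x' − x̄ = [1224/113, 1275/113] = K·y
y = (KᵀK)⁻¹·Kᵀ·(x' − x̄) = [34]
z = y + H·x̄ = [34] + [-36] = [-2]

z = [-2]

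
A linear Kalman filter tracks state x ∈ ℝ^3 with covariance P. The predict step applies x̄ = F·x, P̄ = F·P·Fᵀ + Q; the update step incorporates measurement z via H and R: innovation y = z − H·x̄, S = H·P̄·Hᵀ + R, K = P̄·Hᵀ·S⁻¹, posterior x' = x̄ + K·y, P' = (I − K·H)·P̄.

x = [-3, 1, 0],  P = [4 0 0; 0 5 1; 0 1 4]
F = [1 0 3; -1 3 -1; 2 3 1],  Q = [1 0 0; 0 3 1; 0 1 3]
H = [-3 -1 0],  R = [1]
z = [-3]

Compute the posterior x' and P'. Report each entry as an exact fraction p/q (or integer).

x̄ = F·x = [-3, 6, -3]
P̄ = F·P·Fᵀ + Q = [41 -7 29; -7 50 34; 29 34 74]
y = z − H·x̄ = [-6]
S = H·P̄·Hᵀ + R = [378]
K = P̄·Hᵀ·S⁻¹ = [-58/189; -29/378; -121/378]
x' = x̄ + K·y = [-73/63, 407/63, -68/63]
P' = (I − K·H)·P̄ = [1021/189 -3005/189 -1537/189; -3005/189 18059/378 9343/378; -1537/189 9343/378 13331/378]

x' = [-73/63, 407/63, -68/63]
P' = [1021/189 -3005/189 -1537/189; -3005/189 18059/378 9343/378; -1537/189 9343/378 13331/378]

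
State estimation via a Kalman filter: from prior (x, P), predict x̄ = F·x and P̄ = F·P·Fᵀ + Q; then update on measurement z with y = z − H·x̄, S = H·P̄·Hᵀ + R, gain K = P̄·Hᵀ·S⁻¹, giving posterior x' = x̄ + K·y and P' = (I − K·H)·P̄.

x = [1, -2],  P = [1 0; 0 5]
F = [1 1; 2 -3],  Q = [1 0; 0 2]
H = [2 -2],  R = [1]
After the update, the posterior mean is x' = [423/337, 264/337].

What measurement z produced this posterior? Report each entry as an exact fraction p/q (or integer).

x̄ = F·x = [-1, 8]
P̄ = F·P·Fᵀ + Q = [7 -13; -13 51]
S = H·P̄·Hᵀ + R = [337]
K = P̄·Hᵀ·S⁻¹ = [40/337; -128/337]
x' − x̄ = [760/337, -2432/337] = K·y
y = (KᵀK)⁻¹·Kᵀ·(x' − x̄) = [19]
z = y + H·x̄ = [19] + [-18] = [1]

z = [1]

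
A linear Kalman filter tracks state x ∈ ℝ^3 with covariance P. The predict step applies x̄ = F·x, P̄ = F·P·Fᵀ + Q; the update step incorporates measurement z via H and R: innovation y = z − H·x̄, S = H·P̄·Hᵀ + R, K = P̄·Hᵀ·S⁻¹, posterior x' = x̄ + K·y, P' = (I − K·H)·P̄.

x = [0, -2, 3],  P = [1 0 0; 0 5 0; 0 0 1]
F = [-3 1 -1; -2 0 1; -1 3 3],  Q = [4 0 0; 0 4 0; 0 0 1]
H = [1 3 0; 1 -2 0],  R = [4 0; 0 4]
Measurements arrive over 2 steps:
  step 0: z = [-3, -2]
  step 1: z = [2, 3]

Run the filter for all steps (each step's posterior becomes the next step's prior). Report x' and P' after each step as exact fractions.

step 0: x' = [-304/103, -11/721, 2978/721], P' = [188/103 -12/103 140/103; -12/103 656/2163 -100/2163; 140/103 -100/2163 97403/2163]
step 1: x' = [52759871/18106573, -4537651/36213146, -75651937/36213146], P' = [36309972/18106573 -2920716/18106573 -40526788/18106573; -2920716/18106573 5756602/18106573 13651162/18106573; -40526788/18106573 13651162/18106573 513043607/18106573]

step 0: x̄ = F·x = [-5, 3, 3]
step 0: P̄ = F·P·Fᵀ + Q = [19 5 15; 5 9 5; 15 5 56]
step 0: y = z − H·x̄ = [-7, 9]
step 0: S = H·P̄·Hᵀ + R = [134 -30; -30 39]
step 0: K = P̄·Hᵀ·S⁻¹ = [38/103 53/103; 143/721 -391/2163; 220/721 785/2163]
step 0: x' = x̄ + K·y = [-304/103, -11/721, 2978/721]
step 0: P' = (I − K·H)·P̄ = [188/103 -12/103 140/103; -12/103 656/2163 -100/2163; 140/103 -100/2163 97403/2163]
step 1: x̄ = F·x = [485/103, 7234/721, 11029/721]
step 1: P̄ = F·P·Fᵀ + Q = [7695/103 -3631/103 -14257/103; -3631/103 110087/2163 93579/721; -14257/103 93579/721 290238/721]
step 1: y = z − H·x̄ = [-23655/721, 13236/721]
step 1: S = H·P̄·Hᵀ + R = [234508/721 -191726/721; -191726/721 915599/2163]
step 1: K = P̄·Hᵀ·S⁻¹ = [6886956/18106573 10537851/18106573; 7174545/36213146 -3608480/18106573; 213349/36213146 -16957278/18106573]
step 1: x' = x̄ + K·y = [52759871/18106573, -4537651/36213146, -75651937/36213146]
step 1: P' = (I − K·H)·P̄ = [36309972/18106573 -2920716/18106573 -40526788/18106573; -2920716/18106573 5756602/18106573 13651162/18106573; -40526788/18106573 13651162/18106573 513043607/18106573]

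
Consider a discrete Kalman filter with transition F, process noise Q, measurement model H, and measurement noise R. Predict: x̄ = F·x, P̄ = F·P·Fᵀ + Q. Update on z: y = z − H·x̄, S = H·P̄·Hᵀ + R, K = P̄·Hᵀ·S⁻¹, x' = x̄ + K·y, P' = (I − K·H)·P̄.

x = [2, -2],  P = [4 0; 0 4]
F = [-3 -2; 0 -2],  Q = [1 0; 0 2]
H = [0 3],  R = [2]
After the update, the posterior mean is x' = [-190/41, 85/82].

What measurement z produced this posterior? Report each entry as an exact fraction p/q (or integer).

x̄ = F·x = [-2, 4]
P̄ = F·P·Fᵀ + Q = [53 16; 16 18]
S = H·P̄·Hᵀ + R = [164]
K = P̄·Hᵀ·S⁻¹ = [12/41; 27/82]
x' − x̄ = [-108/41, -243/82] = K·y
y = (KᵀK)⁻¹·Kᵀ·(x' − x̄) = [-9]
z = y + H·x̄ = [-9] + [12] = [3]

z = [3]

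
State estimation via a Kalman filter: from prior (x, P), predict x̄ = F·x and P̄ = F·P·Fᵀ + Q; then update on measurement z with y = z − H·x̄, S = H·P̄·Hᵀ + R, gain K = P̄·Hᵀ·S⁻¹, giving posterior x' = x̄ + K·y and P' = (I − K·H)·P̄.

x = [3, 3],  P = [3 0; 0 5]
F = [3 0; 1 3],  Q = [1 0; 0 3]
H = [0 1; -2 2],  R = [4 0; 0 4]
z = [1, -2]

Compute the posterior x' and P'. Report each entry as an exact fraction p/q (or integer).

x' = [2795/823, 1851/823]
P' = [6847/1646 2712/823; 2712/823 2796/823]

x̄ = F·x = [9, 12]
P̄ = F·P·Fᵀ + Q = [28 9; 9 51]
y = z − H·x̄ = [-11, -8]
S = H·P̄·Hᵀ + R = [55 84; 84 248]
K = P̄·Hᵀ·S⁻¹ = [678/823 -1423/3292; 699/823 42/823]
x' = x̄ + K·y = [2795/823, 1851/823]
P' = (I − K·H)·P̄ = [6847/1646 2712/823; 2712/823 2796/823]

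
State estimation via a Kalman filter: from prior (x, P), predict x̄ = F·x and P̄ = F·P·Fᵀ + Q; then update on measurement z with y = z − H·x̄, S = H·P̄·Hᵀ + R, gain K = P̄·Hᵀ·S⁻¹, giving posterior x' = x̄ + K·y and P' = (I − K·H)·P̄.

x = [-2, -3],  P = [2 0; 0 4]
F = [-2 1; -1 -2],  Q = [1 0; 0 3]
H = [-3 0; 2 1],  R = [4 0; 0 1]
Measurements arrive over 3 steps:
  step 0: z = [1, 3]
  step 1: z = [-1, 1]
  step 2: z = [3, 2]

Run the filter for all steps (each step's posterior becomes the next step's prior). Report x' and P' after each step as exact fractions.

step 0: x' = [-597/1331, 10957/2662], P' = [540/1331 -1036/1331; -1036/1331 6509/2662]
step 1: x' = [307937/344495, -486042/344495], P' = [131644/344495 -236804/344495; -236804/344495 2853881/1377980]
step 2: x' = [-129041899/158395907, 1926650143/633583628], P' = [59647852/158395907 -106537904/158395907; -106537904/158395907 1287169279/633583628]

step 0: x̄ = F·x = [1, 8]
step 0: P̄ = F·P·Fᵀ + Q = [13 -4; -4 21]
step 0: y = z − H·x̄ = [4, -7]
step 0: S = H·P̄·Hᵀ + R = [121 -66; -66 58]
step 0: K = P̄·Hᵀ·S⁻¹ = [-405/1331 4/121; 777/1331 215/242]
step 0: x' = x̄ + K·y = [-597/1331, 10957/2662]
step 0: P' = (I − K·H)·P̄ = [540/1331 -1036/1331; -1036/1331 6509/2662]
step 1: x̄ = F·x = [13345/2662, -10360/1331]
step 1: P̄ = F·P·Fᵀ + Q = [21779/2662 -8537/1331; -8537/1331 13407/1331]
step 1: y = z − H·x̄ = [37373/2662, -1654/1331]
step 1: S = H·P̄·Hᵀ + R = [206659/2662 -39726/1331; -39726/1331 24148/1331]
step 1: K = P̄·Hᵀ·S⁻¹ = [-98733/344495 26484/344495; 177603/344495 959449/1377980]
step 1: x' = x̄ + K·y = [307937/344495, -486042/344495]
step 1: P' = (I − K·H)·P̄ = [131644/344495 -236804/344495; -236804/344495 2853881/1377980]
step 2: x̄ = F·x = [-1101916/344495, 664147/344495]
step 2: P̄ = F·P·Fᵀ + Q = [10127029/1377980 -3748129/688990; -3748129/688990 3071794/344495]
step 2: y = z − H·x̄ = [-2272263/344495, 445735/68899]
step 2: S = H·P̄·Hᵀ + R = [96655181/1377980 -1913670/68899; -1913670/68899 1209412/68899]
step 2: K = P̄·Hᵀ·S⁻¹ = [-44735889/158395907 12757800/158395907; 79903428/158395907 434866047/633583628]
step 2: x' = x̄ + K·y = [-129041899/158395907, 1926650143/633583628]
step 2: P' = (I − K·H)·P̄ = [59647852/158395907 -106537904/158395907; -106537904/158395907 1287169279/633583628]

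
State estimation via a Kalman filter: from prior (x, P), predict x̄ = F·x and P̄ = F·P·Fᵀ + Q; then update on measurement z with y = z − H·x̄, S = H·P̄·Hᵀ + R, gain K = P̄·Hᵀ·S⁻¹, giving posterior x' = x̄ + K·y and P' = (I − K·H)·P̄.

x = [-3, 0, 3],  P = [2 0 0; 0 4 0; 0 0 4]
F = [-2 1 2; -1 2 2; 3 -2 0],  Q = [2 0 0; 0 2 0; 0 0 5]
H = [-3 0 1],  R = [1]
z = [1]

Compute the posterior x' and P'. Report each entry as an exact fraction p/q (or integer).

x̄ = F·x = [12, 9, -9]
P̄ = F·P·Fᵀ + Q = [30 28 -20; 28 36 -22; -20 -22 39]
y = z − H·x̄ = [46]
S = H·P̄·Hᵀ + R = [430]
K = P̄·Hᵀ·S⁻¹ = [-11/43; -53/215; 99/430]
x' = x̄ + K·y = [10/43, -503/215, 342/215]
P' = (I − K·H)·P̄ = [80/43 38/43 229/43; 38/43 2122/215 517/215; 229/43 517/215 6969/430]

x' = [10/43, -503/215, 342/215]
P' = [80/43 38/43 229/43; 38/43 2122/215 517/215; 229/43 517/215 6969/430]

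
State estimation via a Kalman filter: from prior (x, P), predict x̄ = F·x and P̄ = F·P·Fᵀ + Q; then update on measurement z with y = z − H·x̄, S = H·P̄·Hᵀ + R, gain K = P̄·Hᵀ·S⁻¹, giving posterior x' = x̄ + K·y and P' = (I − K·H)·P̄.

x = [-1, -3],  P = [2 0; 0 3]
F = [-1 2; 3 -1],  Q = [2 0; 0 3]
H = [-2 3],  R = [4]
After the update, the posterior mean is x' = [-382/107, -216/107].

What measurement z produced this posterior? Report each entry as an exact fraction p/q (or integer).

z = [1]

x̄ = F·x = [-5, 0]
P̄ = F·P·Fᵀ + Q = [16 -12; -12 24]
S = H·P̄·Hᵀ + R = [428]
K = P̄·Hᵀ·S⁻¹ = [-17/107; 24/107]
x' − x̄ = [153/107, -216/107] = K·y
y = (KᵀK)⁻¹·Kᵀ·(x' − x̄) = [-9]
z = y + H·x̄ = [-9] + [10] = [1]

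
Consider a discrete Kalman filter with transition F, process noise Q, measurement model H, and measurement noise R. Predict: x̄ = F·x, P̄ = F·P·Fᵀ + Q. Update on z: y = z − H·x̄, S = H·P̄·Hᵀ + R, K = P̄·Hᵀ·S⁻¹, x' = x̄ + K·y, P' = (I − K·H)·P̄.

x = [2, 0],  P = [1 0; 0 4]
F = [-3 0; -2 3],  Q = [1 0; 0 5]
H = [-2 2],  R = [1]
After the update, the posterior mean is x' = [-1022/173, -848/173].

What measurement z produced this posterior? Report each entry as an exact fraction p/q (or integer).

x̄ = F·x = [-6, -4]
P̄ = F·P·Fᵀ + Q = [10 6; 6 45]
S = H·P̄·Hᵀ + R = [173]
K = P̄·Hᵀ·S⁻¹ = [-8/173; 78/173]
x' − x̄ = [16/173, -156/173] = K·y
y = (KᵀK)⁻¹·Kᵀ·(x' − x̄) = [-2]
z = y + H·x̄ = [-2] + [4] = [2]

z = [2]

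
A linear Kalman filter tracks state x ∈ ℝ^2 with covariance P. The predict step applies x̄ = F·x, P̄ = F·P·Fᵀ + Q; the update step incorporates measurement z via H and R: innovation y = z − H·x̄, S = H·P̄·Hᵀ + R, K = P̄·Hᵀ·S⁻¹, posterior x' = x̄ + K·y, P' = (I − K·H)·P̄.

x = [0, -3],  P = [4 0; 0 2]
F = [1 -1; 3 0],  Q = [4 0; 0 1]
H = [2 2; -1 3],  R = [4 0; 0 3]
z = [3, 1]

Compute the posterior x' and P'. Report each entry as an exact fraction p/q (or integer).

x̄ = F·x = [3, 0]
P̄ = F·P·Fᵀ + Q = [10 12; 12 37]
y = z − H·x̄ = [-3, 4]
S = H·P̄·Hᵀ + R = [288 250; 250 274]
K = P̄·Hᵀ·S⁻¹ = [1389/4103 -878/4103; 1051/8206 1003/4103]
x' = x̄ + K·y = [4630/4103, 4871/8206]
P' = (I − K·H)·P̄ = [2742/4103 36/4103; 36/4103 1015/4103]

x' = [4630/4103, 4871/8206]
P' = [2742/4103 36/4103; 36/4103 1015/4103]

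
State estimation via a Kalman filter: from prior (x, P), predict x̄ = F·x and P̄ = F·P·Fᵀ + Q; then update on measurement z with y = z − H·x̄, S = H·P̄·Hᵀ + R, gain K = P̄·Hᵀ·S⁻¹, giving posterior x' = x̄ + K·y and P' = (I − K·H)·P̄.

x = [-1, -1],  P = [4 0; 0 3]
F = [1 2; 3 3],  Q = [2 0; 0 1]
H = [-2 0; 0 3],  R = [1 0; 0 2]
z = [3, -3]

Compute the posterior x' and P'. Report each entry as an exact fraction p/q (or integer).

x' = [-7104/4897, -5082/4897]
P' = [1152/4897 30/4897; 30/4897 1072/4897]

x̄ = F·x = [-3, -6]
P̄ = F·P·Fᵀ + Q = [18 30; 30 64]
y = z − H·x̄ = [-3, 15]
S = H·P̄·Hᵀ + R = [73 -180; -180 578]
K = P̄·Hᵀ·S⁻¹ = [-2304/4897 45/4897; -60/4897 1608/4897]
x' = x̄ + K·y = [-7104/4897, -5082/4897]
P' = (I − K·H)·P̄ = [1152/4897 30/4897; 30/4897 1072/4897]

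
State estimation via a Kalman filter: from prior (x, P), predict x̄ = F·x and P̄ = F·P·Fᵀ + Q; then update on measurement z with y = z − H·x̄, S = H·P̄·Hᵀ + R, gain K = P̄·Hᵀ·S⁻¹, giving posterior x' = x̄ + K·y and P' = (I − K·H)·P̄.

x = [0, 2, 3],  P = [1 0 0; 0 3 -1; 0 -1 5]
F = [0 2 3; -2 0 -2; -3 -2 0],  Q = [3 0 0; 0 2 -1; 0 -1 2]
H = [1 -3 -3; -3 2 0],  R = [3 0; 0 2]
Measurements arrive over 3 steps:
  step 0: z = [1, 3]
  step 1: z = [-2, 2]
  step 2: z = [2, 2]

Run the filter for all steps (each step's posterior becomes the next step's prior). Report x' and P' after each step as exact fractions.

step 0: x' = [12799/22423, 51486/22423, -54796/22423], P' = [60276/22423 84843/22423 -64224/22423; 84843/22423 520127/89692 -201759/44846; -64224/22423 -201759/44846 86144/22423]
step 1: x' = [53651773/178784131, 838853954/536352393, -431782334/536352393], P' = [174492966/178784131 222484167/178784131 -163570536/178784131; 222484167/178784131 1088232394/536352393 -862413982/536352393; -163570536/178784131 -862413982/536352393 874370263/536352393]
step 2: x' = [1429113875674/4706510674643, 6807784366483/4706510674643, -9575109567210/4706510674643], P' = [4552825209945/4706510674643 5783364487251/4706510674643 -4228425074898/4706510674643; 5783364487251/4706510674643 9415833345030/4706510674643 -7425597691562/4706510674643; -4228425074898/4706510674643 -7425597691562/4706510674643 7519547543481/4706510674643]

step 0: x̄ = F·x = [13, -6, -4]
step 0: P̄ = F·P·Fᵀ + Q = [48 -26 -6; -26 26 1; -6 1 23]
step 0: y = z − H·x̄ = [-42, 54]
step 0: S = H·P̄·Hᵀ + R = [702 -646; -646 850]
step 0: K = P̄·Hᵀ·S⁻¹ = [-31/1319 -5571/22423; -205/5276 11069/89692; -785/2638 -9087/44846]
step 0: x' = x̄ + K·y = [12799/22423, 51486/22423, -54796/22423]
step 0: P' = (I − K·H)·P̄ = [60276/22423 84843/22423 -64224/22423; 84843/22423 520127/89692 -201759/44846; -64224/22423 -201759/44846 86144/22423]
step 1: x̄ = F·x = [-61416/22423, 83994/22423, -141369/22423]
step 1: P̄ = F·P·Fᵀ + Q = [152138/22423 -67374/22423 154108/22423; -67374/22423 116734/22423 -110257/22423; 154108/22423 -110257/22423 2125573/22423]
step 1: y = z − H·x̄ = [-155555/22423, -307390/22423]
step 1: S = H·P̄·Hᵀ + R = [17895140/22423 150582/22423; 150582/22423 2689512/22423]
step 1: K = P̄·Hᵀ·S⁻¹ = [-749309/178784131 -39255282/178784131; -1111415/178784131 174107285/1072704786; -58508939/178784131 -126346570/536352393]
step 1: x' = x̄ + K·y = [53651773/178784131, 838853954/536352393, -431782334/536352393]
step 1: P' = (I − K·H)·P̄ = [174492966/178784131 222484167/178784131 -163570536/178784131; 222484167/178784131 1088232394/536352393 -862413982/536352393; -163570536/178784131 -862413982/536352393 874370263/536352393]
step 2: x̄ = F·x = [382360906/536352393, 541654030/536352393, -2160573865/536352393]
step 2: P̄ = F·P·Fᵀ + Q = [3482351338/536352393 -1522106006/536352393 1233243782/536352393; -1522106006/536352393 2738408566/536352393 -1119594577/536352393; 1233243782/536352393 -1119594577/536352393 18146374456/536352393]
step 2: y = z − H·x̄ = [-4166415625/536352393, 1136479444/536352393]
step 2: S = H·P̄·Hᵀ + R = [174634926673/536352393 -25803909976/536352393; -25803909976/536352393 61632773164/536352393]
step 2: K = P̄·Hᵀ·S⁻¹ = [-37331009038/4706510674643 -2091746655333/9413021349286; -62447491051/4706510674643 1481573228307/9413021349286; -1503424876885/4706510674643 -1082960079215/4706510674643]
step 2: x' = x̄ + K·y = [1429113875674/4706510674643, 6807784366483/4706510674643, -9575109567210/4706510674643]
step 2: P' = (I − K·H)·P̄ = [4552825209945/4706510674643 5783364487251/4706510674643 -4228425074898/4706510674643; 5783364487251/4706510674643 9415833345030/4706510674643 -7425597691562/4706510674643; -4228425074898/4706510674643 -7425597691562/4706510674643 7519547543481/4706510674643]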